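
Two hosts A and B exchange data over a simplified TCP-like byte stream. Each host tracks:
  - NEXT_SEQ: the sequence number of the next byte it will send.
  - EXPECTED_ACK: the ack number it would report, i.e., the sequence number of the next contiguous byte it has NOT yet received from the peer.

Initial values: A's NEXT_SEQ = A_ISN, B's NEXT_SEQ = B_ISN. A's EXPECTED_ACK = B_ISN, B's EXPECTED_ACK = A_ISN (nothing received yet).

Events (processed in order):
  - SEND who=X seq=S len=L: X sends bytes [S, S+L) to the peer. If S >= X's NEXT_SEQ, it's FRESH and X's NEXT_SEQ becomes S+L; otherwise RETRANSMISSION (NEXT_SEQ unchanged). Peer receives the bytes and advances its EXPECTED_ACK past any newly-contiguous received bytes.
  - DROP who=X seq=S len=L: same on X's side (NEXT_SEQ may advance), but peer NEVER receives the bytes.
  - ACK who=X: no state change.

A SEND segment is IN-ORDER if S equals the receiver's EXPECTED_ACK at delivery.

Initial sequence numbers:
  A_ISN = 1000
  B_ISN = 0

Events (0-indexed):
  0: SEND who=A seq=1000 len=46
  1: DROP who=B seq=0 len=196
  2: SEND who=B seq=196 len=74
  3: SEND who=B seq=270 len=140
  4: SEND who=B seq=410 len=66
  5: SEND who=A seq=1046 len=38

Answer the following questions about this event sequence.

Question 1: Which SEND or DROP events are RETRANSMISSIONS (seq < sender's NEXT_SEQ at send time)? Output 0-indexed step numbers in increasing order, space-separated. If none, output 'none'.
Answer: none

Derivation:
Step 0: SEND seq=1000 -> fresh
Step 1: DROP seq=0 -> fresh
Step 2: SEND seq=196 -> fresh
Step 3: SEND seq=270 -> fresh
Step 4: SEND seq=410 -> fresh
Step 5: SEND seq=1046 -> fresh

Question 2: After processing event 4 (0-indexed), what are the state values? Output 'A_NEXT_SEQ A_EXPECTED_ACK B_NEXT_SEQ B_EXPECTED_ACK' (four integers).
After event 0: A_seq=1046 A_ack=0 B_seq=0 B_ack=1046
After event 1: A_seq=1046 A_ack=0 B_seq=196 B_ack=1046
After event 2: A_seq=1046 A_ack=0 B_seq=270 B_ack=1046
After event 3: A_seq=1046 A_ack=0 B_seq=410 B_ack=1046
After event 4: A_seq=1046 A_ack=0 B_seq=476 B_ack=1046

1046 0 476 1046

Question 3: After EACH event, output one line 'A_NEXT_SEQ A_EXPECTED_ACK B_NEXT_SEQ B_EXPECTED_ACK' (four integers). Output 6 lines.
1046 0 0 1046
1046 0 196 1046
1046 0 270 1046
1046 0 410 1046
1046 0 476 1046
1084 0 476 1084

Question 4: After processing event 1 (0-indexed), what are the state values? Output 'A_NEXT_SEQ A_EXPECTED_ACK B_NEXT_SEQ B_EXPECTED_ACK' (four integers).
After event 0: A_seq=1046 A_ack=0 B_seq=0 B_ack=1046
After event 1: A_seq=1046 A_ack=0 B_seq=196 B_ack=1046

1046 0 196 1046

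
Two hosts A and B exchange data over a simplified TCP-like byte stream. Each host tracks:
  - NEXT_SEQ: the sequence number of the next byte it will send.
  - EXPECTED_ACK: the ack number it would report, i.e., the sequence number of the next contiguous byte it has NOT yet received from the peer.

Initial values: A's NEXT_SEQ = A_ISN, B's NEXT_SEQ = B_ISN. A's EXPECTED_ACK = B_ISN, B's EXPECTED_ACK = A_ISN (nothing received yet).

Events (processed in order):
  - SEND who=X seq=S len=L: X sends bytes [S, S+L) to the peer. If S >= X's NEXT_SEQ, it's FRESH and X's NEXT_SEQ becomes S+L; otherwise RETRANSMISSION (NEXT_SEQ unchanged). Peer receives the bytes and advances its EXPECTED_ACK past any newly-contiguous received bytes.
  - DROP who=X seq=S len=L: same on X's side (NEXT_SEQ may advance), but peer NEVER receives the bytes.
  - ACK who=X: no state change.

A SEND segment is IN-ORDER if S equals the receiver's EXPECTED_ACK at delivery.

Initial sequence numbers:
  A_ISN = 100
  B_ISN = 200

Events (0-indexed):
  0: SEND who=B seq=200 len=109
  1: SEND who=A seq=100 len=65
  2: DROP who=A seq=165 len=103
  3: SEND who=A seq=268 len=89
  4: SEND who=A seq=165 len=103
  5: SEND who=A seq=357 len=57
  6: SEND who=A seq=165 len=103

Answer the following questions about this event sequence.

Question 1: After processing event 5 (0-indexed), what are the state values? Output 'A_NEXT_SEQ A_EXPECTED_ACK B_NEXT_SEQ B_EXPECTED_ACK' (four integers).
After event 0: A_seq=100 A_ack=309 B_seq=309 B_ack=100
After event 1: A_seq=165 A_ack=309 B_seq=309 B_ack=165
After event 2: A_seq=268 A_ack=309 B_seq=309 B_ack=165
After event 3: A_seq=357 A_ack=309 B_seq=309 B_ack=165
After event 4: A_seq=357 A_ack=309 B_seq=309 B_ack=357
After event 5: A_seq=414 A_ack=309 B_seq=309 B_ack=414

414 309 309 414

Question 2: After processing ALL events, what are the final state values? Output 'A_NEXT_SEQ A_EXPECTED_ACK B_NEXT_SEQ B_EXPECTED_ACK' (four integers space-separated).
After event 0: A_seq=100 A_ack=309 B_seq=309 B_ack=100
After event 1: A_seq=165 A_ack=309 B_seq=309 B_ack=165
After event 2: A_seq=268 A_ack=309 B_seq=309 B_ack=165
After event 3: A_seq=357 A_ack=309 B_seq=309 B_ack=165
After event 4: A_seq=357 A_ack=309 B_seq=309 B_ack=357
After event 5: A_seq=414 A_ack=309 B_seq=309 B_ack=414
After event 6: A_seq=414 A_ack=309 B_seq=309 B_ack=414

Answer: 414 309 309 414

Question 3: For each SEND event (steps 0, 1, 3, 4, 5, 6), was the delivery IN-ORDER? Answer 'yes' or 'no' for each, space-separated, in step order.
Step 0: SEND seq=200 -> in-order
Step 1: SEND seq=100 -> in-order
Step 3: SEND seq=268 -> out-of-order
Step 4: SEND seq=165 -> in-order
Step 5: SEND seq=357 -> in-order
Step 6: SEND seq=165 -> out-of-order

Answer: yes yes no yes yes no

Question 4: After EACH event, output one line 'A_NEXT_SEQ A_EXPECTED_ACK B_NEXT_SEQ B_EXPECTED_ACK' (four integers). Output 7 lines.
100 309 309 100
165 309 309 165
268 309 309 165
357 309 309 165
357 309 309 357
414 309 309 414
414 309 309 414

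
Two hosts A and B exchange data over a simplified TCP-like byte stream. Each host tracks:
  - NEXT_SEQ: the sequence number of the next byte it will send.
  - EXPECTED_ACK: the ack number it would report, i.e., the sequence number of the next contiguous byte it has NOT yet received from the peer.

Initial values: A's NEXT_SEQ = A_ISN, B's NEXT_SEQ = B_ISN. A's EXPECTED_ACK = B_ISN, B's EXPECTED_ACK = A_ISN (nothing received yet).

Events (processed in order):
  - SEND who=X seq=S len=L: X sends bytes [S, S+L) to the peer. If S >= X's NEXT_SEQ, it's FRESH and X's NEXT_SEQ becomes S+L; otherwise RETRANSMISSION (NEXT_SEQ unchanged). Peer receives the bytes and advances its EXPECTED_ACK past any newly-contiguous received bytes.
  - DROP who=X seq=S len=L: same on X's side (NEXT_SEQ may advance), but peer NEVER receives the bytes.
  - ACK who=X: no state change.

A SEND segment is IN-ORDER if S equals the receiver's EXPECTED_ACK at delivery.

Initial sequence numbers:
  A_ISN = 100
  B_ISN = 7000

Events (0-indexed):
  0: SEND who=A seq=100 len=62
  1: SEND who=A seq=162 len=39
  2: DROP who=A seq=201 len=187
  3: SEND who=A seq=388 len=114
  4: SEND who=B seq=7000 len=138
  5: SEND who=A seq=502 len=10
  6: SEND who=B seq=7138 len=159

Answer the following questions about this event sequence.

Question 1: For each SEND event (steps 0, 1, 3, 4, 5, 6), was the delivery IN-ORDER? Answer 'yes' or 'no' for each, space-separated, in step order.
Answer: yes yes no yes no yes

Derivation:
Step 0: SEND seq=100 -> in-order
Step 1: SEND seq=162 -> in-order
Step 3: SEND seq=388 -> out-of-order
Step 4: SEND seq=7000 -> in-order
Step 5: SEND seq=502 -> out-of-order
Step 6: SEND seq=7138 -> in-order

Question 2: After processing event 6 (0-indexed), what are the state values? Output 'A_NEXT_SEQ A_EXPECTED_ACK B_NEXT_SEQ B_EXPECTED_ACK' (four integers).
After event 0: A_seq=162 A_ack=7000 B_seq=7000 B_ack=162
After event 1: A_seq=201 A_ack=7000 B_seq=7000 B_ack=201
After event 2: A_seq=388 A_ack=7000 B_seq=7000 B_ack=201
After event 3: A_seq=502 A_ack=7000 B_seq=7000 B_ack=201
After event 4: A_seq=502 A_ack=7138 B_seq=7138 B_ack=201
After event 5: A_seq=512 A_ack=7138 B_seq=7138 B_ack=201
After event 6: A_seq=512 A_ack=7297 B_seq=7297 B_ack=201

512 7297 7297 201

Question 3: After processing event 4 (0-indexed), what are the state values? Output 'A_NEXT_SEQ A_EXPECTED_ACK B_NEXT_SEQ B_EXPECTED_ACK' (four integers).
After event 0: A_seq=162 A_ack=7000 B_seq=7000 B_ack=162
After event 1: A_seq=201 A_ack=7000 B_seq=7000 B_ack=201
After event 2: A_seq=388 A_ack=7000 B_seq=7000 B_ack=201
After event 3: A_seq=502 A_ack=7000 B_seq=7000 B_ack=201
After event 4: A_seq=502 A_ack=7138 B_seq=7138 B_ack=201

502 7138 7138 201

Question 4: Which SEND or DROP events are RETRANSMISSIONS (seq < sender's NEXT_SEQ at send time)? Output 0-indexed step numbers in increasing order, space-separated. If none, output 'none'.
Answer: none

Derivation:
Step 0: SEND seq=100 -> fresh
Step 1: SEND seq=162 -> fresh
Step 2: DROP seq=201 -> fresh
Step 3: SEND seq=388 -> fresh
Step 4: SEND seq=7000 -> fresh
Step 5: SEND seq=502 -> fresh
Step 6: SEND seq=7138 -> fresh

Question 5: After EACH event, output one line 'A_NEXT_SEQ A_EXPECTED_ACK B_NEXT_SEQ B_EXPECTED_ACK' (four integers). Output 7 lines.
162 7000 7000 162
201 7000 7000 201
388 7000 7000 201
502 7000 7000 201
502 7138 7138 201
512 7138 7138 201
512 7297 7297 201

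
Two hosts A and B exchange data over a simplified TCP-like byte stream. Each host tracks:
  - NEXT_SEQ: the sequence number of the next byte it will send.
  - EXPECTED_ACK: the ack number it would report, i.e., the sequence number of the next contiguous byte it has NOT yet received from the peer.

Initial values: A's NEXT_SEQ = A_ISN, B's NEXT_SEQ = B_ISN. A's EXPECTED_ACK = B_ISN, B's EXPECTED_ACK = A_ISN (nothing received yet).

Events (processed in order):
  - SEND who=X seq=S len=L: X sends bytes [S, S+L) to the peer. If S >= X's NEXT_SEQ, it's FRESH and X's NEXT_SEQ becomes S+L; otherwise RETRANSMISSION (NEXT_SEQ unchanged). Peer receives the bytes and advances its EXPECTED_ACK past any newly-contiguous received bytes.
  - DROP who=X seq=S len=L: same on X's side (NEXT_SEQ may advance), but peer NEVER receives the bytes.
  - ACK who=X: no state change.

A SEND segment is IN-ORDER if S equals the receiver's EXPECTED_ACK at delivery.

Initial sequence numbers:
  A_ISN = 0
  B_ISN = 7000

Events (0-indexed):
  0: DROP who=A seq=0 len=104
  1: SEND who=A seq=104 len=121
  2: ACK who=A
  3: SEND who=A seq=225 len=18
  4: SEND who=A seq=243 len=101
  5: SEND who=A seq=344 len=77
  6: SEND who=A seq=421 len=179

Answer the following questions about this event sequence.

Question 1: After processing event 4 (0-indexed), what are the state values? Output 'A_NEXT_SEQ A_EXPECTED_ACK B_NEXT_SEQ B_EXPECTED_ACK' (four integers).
After event 0: A_seq=104 A_ack=7000 B_seq=7000 B_ack=0
After event 1: A_seq=225 A_ack=7000 B_seq=7000 B_ack=0
After event 2: A_seq=225 A_ack=7000 B_seq=7000 B_ack=0
After event 3: A_seq=243 A_ack=7000 B_seq=7000 B_ack=0
After event 4: A_seq=344 A_ack=7000 B_seq=7000 B_ack=0

344 7000 7000 0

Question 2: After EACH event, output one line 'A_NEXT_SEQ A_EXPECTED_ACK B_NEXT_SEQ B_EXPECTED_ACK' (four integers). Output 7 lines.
104 7000 7000 0
225 7000 7000 0
225 7000 7000 0
243 7000 7000 0
344 7000 7000 0
421 7000 7000 0
600 7000 7000 0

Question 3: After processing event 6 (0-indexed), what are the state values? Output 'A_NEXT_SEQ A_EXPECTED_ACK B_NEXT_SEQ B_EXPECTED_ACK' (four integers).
After event 0: A_seq=104 A_ack=7000 B_seq=7000 B_ack=0
After event 1: A_seq=225 A_ack=7000 B_seq=7000 B_ack=0
After event 2: A_seq=225 A_ack=7000 B_seq=7000 B_ack=0
After event 3: A_seq=243 A_ack=7000 B_seq=7000 B_ack=0
After event 4: A_seq=344 A_ack=7000 B_seq=7000 B_ack=0
After event 5: A_seq=421 A_ack=7000 B_seq=7000 B_ack=0
After event 6: A_seq=600 A_ack=7000 B_seq=7000 B_ack=0

600 7000 7000 0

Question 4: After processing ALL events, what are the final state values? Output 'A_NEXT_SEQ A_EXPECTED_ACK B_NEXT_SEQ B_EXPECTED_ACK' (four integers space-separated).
After event 0: A_seq=104 A_ack=7000 B_seq=7000 B_ack=0
After event 1: A_seq=225 A_ack=7000 B_seq=7000 B_ack=0
After event 2: A_seq=225 A_ack=7000 B_seq=7000 B_ack=0
After event 3: A_seq=243 A_ack=7000 B_seq=7000 B_ack=0
After event 4: A_seq=344 A_ack=7000 B_seq=7000 B_ack=0
After event 5: A_seq=421 A_ack=7000 B_seq=7000 B_ack=0
After event 6: A_seq=600 A_ack=7000 B_seq=7000 B_ack=0

Answer: 600 7000 7000 0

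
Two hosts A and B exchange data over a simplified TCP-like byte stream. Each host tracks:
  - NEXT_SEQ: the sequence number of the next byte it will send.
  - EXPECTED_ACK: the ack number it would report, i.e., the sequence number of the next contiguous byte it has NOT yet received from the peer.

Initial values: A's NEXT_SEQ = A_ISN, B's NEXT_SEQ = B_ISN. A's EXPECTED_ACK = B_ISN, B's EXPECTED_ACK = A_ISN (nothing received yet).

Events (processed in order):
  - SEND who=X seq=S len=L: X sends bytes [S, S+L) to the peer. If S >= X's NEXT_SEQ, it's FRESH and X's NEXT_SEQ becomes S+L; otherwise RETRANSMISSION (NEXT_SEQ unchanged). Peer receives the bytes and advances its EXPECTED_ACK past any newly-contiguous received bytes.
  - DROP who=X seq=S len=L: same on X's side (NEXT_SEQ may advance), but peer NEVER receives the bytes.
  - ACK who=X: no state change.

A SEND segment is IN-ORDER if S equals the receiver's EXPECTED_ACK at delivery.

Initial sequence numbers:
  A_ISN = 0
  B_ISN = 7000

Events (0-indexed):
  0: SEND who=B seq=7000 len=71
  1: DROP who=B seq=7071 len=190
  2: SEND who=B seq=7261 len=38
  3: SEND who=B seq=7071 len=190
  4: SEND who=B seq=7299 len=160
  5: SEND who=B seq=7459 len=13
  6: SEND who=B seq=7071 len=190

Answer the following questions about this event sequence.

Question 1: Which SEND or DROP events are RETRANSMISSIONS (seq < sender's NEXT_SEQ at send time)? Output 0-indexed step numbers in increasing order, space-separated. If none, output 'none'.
Answer: 3 6

Derivation:
Step 0: SEND seq=7000 -> fresh
Step 1: DROP seq=7071 -> fresh
Step 2: SEND seq=7261 -> fresh
Step 3: SEND seq=7071 -> retransmit
Step 4: SEND seq=7299 -> fresh
Step 5: SEND seq=7459 -> fresh
Step 6: SEND seq=7071 -> retransmit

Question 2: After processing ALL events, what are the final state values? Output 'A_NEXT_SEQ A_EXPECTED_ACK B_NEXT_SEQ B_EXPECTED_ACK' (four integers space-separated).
After event 0: A_seq=0 A_ack=7071 B_seq=7071 B_ack=0
After event 1: A_seq=0 A_ack=7071 B_seq=7261 B_ack=0
After event 2: A_seq=0 A_ack=7071 B_seq=7299 B_ack=0
After event 3: A_seq=0 A_ack=7299 B_seq=7299 B_ack=0
After event 4: A_seq=0 A_ack=7459 B_seq=7459 B_ack=0
After event 5: A_seq=0 A_ack=7472 B_seq=7472 B_ack=0
After event 6: A_seq=0 A_ack=7472 B_seq=7472 B_ack=0

Answer: 0 7472 7472 0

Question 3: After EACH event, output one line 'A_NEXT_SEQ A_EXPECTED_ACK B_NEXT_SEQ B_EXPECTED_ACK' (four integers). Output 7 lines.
0 7071 7071 0
0 7071 7261 0
0 7071 7299 0
0 7299 7299 0
0 7459 7459 0
0 7472 7472 0
0 7472 7472 0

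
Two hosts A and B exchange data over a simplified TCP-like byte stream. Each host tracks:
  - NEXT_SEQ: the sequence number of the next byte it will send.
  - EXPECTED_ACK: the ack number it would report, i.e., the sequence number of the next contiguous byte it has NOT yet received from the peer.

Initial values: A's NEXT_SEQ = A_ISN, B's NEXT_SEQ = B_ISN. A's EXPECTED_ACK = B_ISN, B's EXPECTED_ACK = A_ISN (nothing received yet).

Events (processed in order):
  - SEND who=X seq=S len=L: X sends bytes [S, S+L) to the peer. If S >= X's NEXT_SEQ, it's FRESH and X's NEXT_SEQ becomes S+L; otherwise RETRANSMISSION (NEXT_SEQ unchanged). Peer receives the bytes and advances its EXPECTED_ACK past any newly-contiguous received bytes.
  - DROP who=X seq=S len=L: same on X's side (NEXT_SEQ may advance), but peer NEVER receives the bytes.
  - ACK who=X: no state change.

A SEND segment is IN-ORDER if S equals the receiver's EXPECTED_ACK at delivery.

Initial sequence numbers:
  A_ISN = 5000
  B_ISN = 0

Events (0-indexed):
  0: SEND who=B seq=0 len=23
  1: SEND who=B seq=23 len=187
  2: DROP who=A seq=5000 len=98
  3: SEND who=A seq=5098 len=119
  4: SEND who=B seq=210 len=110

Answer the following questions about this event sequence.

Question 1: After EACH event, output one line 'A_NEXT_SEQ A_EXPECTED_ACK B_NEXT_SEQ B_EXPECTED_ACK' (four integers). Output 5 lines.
5000 23 23 5000
5000 210 210 5000
5098 210 210 5000
5217 210 210 5000
5217 320 320 5000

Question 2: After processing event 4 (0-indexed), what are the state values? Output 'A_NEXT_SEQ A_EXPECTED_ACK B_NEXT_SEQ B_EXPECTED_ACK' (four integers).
After event 0: A_seq=5000 A_ack=23 B_seq=23 B_ack=5000
After event 1: A_seq=5000 A_ack=210 B_seq=210 B_ack=5000
After event 2: A_seq=5098 A_ack=210 B_seq=210 B_ack=5000
After event 3: A_seq=5217 A_ack=210 B_seq=210 B_ack=5000
After event 4: A_seq=5217 A_ack=320 B_seq=320 B_ack=5000

5217 320 320 5000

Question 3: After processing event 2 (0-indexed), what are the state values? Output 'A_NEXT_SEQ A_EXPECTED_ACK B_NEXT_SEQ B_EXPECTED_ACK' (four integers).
After event 0: A_seq=5000 A_ack=23 B_seq=23 B_ack=5000
After event 1: A_seq=5000 A_ack=210 B_seq=210 B_ack=5000
After event 2: A_seq=5098 A_ack=210 B_seq=210 B_ack=5000

5098 210 210 5000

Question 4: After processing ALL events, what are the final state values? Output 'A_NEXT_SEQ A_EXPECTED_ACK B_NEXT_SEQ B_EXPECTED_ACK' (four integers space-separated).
After event 0: A_seq=5000 A_ack=23 B_seq=23 B_ack=5000
After event 1: A_seq=5000 A_ack=210 B_seq=210 B_ack=5000
After event 2: A_seq=5098 A_ack=210 B_seq=210 B_ack=5000
After event 3: A_seq=5217 A_ack=210 B_seq=210 B_ack=5000
After event 4: A_seq=5217 A_ack=320 B_seq=320 B_ack=5000

Answer: 5217 320 320 5000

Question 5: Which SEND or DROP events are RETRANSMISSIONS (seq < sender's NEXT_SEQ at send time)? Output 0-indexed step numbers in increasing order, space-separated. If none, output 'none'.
Answer: none

Derivation:
Step 0: SEND seq=0 -> fresh
Step 1: SEND seq=23 -> fresh
Step 2: DROP seq=5000 -> fresh
Step 3: SEND seq=5098 -> fresh
Step 4: SEND seq=210 -> fresh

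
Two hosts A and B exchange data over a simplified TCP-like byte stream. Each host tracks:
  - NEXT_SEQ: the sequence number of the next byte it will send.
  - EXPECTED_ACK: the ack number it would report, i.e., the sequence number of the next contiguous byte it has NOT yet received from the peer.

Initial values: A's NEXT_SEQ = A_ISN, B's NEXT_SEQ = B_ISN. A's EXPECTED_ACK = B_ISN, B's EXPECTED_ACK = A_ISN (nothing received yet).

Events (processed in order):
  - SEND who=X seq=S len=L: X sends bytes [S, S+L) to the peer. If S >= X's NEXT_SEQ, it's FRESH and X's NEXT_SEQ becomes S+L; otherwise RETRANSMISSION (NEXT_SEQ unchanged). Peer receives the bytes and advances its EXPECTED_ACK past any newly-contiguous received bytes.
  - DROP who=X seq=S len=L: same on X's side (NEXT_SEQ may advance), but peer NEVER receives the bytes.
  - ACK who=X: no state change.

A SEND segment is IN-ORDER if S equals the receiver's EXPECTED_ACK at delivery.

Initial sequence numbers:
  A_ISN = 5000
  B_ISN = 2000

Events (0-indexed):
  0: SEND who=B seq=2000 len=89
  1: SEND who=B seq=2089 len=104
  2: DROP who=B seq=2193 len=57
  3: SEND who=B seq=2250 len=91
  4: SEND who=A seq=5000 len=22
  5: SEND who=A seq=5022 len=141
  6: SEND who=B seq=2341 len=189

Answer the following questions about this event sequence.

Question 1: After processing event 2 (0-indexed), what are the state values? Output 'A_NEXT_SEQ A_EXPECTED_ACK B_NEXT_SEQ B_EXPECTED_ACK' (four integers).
After event 0: A_seq=5000 A_ack=2089 B_seq=2089 B_ack=5000
After event 1: A_seq=5000 A_ack=2193 B_seq=2193 B_ack=5000
After event 2: A_seq=5000 A_ack=2193 B_seq=2250 B_ack=5000

5000 2193 2250 5000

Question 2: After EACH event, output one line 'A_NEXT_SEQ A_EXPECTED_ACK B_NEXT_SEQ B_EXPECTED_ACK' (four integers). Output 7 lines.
5000 2089 2089 5000
5000 2193 2193 5000
5000 2193 2250 5000
5000 2193 2341 5000
5022 2193 2341 5022
5163 2193 2341 5163
5163 2193 2530 5163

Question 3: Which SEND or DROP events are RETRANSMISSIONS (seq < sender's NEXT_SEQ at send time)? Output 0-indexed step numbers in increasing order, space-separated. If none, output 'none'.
Step 0: SEND seq=2000 -> fresh
Step 1: SEND seq=2089 -> fresh
Step 2: DROP seq=2193 -> fresh
Step 3: SEND seq=2250 -> fresh
Step 4: SEND seq=5000 -> fresh
Step 5: SEND seq=5022 -> fresh
Step 6: SEND seq=2341 -> fresh

Answer: none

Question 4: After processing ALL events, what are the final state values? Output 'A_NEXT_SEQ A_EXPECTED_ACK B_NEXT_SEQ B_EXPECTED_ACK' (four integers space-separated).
Answer: 5163 2193 2530 5163

Derivation:
After event 0: A_seq=5000 A_ack=2089 B_seq=2089 B_ack=5000
After event 1: A_seq=5000 A_ack=2193 B_seq=2193 B_ack=5000
After event 2: A_seq=5000 A_ack=2193 B_seq=2250 B_ack=5000
After event 3: A_seq=5000 A_ack=2193 B_seq=2341 B_ack=5000
After event 4: A_seq=5022 A_ack=2193 B_seq=2341 B_ack=5022
After event 5: A_seq=5163 A_ack=2193 B_seq=2341 B_ack=5163
After event 6: A_seq=5163 A_ack=2193 B_seq=2530 B_ack=5163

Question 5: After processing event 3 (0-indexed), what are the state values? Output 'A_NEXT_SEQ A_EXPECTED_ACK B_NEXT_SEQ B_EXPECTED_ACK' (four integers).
After event 0: A_seq=5000 A_ack=2089 B_seq=2089 B_ack=5000
After event 1: A_seq=5000 A_ack=2193 B_seq=2193 B_ack=5000
After event 2: A_seq=5000 A_ack=2193 B_seq=2250 B_ack=5000
After event 3: A_seq=5000 A_ack=2193 B_seq=2341 B_ack=5000

5000 2193 2341 5000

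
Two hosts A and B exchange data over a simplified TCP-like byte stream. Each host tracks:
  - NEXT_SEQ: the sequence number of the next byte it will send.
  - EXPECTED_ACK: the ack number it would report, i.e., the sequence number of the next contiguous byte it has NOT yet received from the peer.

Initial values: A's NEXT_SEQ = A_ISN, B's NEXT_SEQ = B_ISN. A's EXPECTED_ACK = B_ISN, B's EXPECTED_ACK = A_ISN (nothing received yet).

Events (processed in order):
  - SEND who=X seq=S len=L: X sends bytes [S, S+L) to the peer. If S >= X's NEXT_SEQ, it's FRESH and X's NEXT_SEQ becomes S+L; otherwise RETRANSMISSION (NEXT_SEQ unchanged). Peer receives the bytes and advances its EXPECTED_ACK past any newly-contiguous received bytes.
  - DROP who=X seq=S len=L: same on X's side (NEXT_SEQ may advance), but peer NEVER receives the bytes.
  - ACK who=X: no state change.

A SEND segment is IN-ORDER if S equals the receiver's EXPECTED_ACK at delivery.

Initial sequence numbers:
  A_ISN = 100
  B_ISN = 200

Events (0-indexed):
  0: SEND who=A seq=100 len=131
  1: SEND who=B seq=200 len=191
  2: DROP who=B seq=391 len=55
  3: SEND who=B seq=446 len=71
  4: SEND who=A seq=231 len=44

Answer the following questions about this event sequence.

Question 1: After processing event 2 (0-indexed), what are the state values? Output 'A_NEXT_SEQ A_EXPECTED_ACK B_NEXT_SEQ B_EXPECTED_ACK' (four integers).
After event 0: A_seq=231 A_ack=200 B_seq=200 B_ack=231
After event 1: A_seq=231 A_ack=391 B_seq=391 B_ack=231
After event 2: A_seq=231 A_ack=391 B_seq=446 B_ack=231

231 391 446 231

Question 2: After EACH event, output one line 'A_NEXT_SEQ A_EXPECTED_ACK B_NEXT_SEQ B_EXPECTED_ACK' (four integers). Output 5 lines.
231 200 200 231
231 391 391 231
231 391 446 231
231 391 517 231
275 391 517 275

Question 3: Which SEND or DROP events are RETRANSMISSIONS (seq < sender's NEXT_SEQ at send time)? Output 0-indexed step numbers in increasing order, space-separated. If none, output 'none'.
Answer: none

Derivation:
Step 0: SEND seq=100 -> fresh
Step 1: SEND seq=200 -> fresh
Step 2: DROP seq=391 -> fresh
Step 3: SEND seq=446 -> fresh
Step 4: SEND seq=231 -> fresh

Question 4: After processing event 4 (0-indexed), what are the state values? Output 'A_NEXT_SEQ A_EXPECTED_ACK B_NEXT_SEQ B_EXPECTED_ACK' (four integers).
After event 0: A_seq=231 A_ack=200 B_seq=200 B_ack=231
After event 1: A_seq=231 A_ack=391 B_seq=391 B_ack=231
After event 2: A_seq=231 A_ack=391 B_seq=446 B_ack=231
After event 3: A_seq=231 A_ack=391 B_seq=517 B_ack=231
After event 4: A_seq=275 A_ack=391 B_seq=517 B_ack=275

275 391 517 275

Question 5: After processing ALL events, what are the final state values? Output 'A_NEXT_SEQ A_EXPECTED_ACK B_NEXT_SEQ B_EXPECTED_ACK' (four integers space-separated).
Answer: 275 391 517 275

Derivation:
After event 0: A_seq=231 A_ack=200 B_seq=200 B_ack=231
After event 1: A_seq=231 A_ack=391 B_seq=391 B_ack=231
After event 2: A_seq=231 A_ack=391 B_seq=446 B_ack=231
After event 3: A_seq=231 A_ack=391 B_seq=517 B_ack=231
After event 4: A_seq=275 A_ack=391 B_seq=517 B_ack=275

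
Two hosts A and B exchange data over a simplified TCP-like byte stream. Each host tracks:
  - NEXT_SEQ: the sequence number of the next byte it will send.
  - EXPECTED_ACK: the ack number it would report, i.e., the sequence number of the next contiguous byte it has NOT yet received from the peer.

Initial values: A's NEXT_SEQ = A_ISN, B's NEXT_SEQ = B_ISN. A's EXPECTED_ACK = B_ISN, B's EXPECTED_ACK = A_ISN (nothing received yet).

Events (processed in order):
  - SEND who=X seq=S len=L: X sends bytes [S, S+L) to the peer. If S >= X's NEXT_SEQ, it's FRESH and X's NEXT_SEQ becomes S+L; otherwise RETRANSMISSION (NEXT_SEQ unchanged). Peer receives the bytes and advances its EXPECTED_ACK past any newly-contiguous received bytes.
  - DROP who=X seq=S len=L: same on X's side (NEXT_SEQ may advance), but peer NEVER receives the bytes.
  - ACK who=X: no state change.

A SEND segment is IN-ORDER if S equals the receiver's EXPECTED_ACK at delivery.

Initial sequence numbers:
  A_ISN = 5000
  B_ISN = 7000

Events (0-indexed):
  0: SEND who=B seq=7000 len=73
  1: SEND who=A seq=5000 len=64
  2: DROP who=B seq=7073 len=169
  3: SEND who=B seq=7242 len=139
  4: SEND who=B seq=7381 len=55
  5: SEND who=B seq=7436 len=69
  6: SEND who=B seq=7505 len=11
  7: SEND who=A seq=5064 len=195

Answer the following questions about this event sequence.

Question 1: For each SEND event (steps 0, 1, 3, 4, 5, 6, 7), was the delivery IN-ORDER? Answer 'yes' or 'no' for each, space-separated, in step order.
Step 0: SEND seq=7000 -> in-order
Step 1: SEND seq=5000 -> in-order
Step 3: SEND seq=7242 -> out-of-order
Step 4: SEND seq=7381 -> out-of-order
Step 5: SEND seq=7436 -> out-of-order
Step 6: SEND seq=7505 -> out-of-order
Step 7: SEND seq=5064 -> in-order

Answer: yes yes no no no no yes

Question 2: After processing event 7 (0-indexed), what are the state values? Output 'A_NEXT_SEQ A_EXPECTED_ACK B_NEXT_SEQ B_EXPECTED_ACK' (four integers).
After event 0: A_seq=5000 A_ack=7073 B_seq=7073 B_ack=5000
After event 1: A_seq=5064 A_ack=7073 B_seq=7073 B_ack=5064
After event 2: A_seq=5064 A_ack=7073 B_seq=7242 B_ack=5064
After event 3: A_seq=5064 A_ack=7073 B_seq=7381 B_ack=5064
After event 4: A_seq=5064 A_ack=7073 B_seq=7436 B_ack=5064
After event 5: A_seq=5064 A_ack=7073 B_seq=7505 B_ack=5064
After event 6: A_seq=5064 A_ack=7073 B_seq=7516 B_ack=5064
After event 7: A_seq=5259 A_ack=7073 B_seq=7516 B_ack=5259

5259 7073 7516 5259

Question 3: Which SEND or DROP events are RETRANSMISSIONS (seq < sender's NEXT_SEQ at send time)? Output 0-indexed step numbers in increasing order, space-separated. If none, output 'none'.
Answer: none

Derivation:
Step 0: SEND seq=7000 -> fresh
Step 1: SEND seq=5000 -> fresh
Step 2: DROP seq=7073 -> fresh
Step 3: SEND seq=7242 -> fresh
Step 4: SEND seq=7381 -> fresh
Step 5: SEND seq=7436 -> fresh
Step 6: SEND seq=7505 -> fresh
Step 7: SEND seq=5064 -> fresh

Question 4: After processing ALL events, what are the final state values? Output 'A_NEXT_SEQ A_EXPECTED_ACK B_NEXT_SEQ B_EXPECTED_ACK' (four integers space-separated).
After event 0: A_seq=5000 A_ack=7073 B_seq=7073 B_ack=5000
After event 1: A_seq=5064 A_ack=7073 B_seq=7073 B_ack=5064
After event 2: A_seq=5064 A_ack=7073 B_seq=7242 B_ack=5064
After event 3: A_seq=5064 A_ack=7073 B_seq=7381 B_ack=5064
After event 4: A_seq=5064 A_ack=7073 B_seq=7436 B_ack=5064
After event 5: A_seq=5064 A_ack=7073 B_seq=7505 B_ack=5064
After event 6: A_seq=5064 A_ack=7073 B_seq=7516 B_ack=5064
After event 7: A_seq=5259 A_ack=7073 B_seq=7516 B_ack=5259

Answer: 5259 7073 7516 5259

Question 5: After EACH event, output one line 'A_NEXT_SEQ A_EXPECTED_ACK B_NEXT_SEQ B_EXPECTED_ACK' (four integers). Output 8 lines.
5000 7073 7073 5000
5064 7073 7073 5064
5064 7073 7242 5064
5064 7073 7381 5064
5064 7073 7436 5064
5064 7073 7505 5064
5064 7073 7516 5064
5259 7073 7516 5259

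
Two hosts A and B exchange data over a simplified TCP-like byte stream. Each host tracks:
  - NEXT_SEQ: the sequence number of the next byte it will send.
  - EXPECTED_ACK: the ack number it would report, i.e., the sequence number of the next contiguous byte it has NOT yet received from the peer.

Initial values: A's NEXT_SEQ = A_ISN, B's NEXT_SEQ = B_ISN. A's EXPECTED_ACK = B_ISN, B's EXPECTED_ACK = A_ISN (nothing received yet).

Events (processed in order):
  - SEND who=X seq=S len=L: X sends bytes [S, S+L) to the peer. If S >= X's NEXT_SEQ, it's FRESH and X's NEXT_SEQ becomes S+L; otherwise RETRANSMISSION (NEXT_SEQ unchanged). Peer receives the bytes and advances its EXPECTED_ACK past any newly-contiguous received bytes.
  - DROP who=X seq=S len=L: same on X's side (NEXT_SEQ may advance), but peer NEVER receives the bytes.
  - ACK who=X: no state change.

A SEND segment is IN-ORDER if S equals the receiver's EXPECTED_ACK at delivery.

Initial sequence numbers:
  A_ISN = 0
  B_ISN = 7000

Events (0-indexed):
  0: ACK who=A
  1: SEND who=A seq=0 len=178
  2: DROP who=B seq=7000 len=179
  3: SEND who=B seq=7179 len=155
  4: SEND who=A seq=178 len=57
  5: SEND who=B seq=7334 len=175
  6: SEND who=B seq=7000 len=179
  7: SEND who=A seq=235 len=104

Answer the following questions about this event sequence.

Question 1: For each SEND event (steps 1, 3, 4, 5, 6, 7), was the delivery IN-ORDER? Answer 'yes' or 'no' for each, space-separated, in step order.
Answer: yes no yes no yes yes

Derivation:
Step 1: SEND seq=0 -> in-order
Step 3: SEND seq=7179 -> out-of-order
Step 4: SEND seq=178 -> in-order
Step 5: SEND seq=7334 -> out-of-order
Step 6: SEND seq=7000 -> in-order
Step 7: SEND seq=235 -> in-order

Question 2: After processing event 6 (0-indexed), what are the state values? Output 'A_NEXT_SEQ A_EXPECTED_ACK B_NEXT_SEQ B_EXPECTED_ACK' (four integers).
After event 0: A_seq=0 A_ack=7000 B_seq=7000 B_ack=0
After event 1: A_seq=178 A_ack=7000 B_seq=7000 B_ack=178
After event 2: A_seq=178 A_ack=7000 B_seq=7179 B_ack=178
After event 3: A_seq=178 A_ack=7000 B_seq=7334 B_ack=178
After event 4: A_seq=235 A_ack=7000 B_seq=7334 B_ack=235
After event 5: A_seq=235 A_ack=7000 B_seq=7509 B_ack=235
After event 6: A_seq=235 A_ack=7509 B_seq=7509 B_ack=235

235 7509 7509 235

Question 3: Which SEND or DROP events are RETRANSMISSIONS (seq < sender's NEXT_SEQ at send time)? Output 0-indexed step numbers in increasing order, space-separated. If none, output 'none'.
Step 1: SEND seq=0 -> fresh
Step 2: DROP seq=7000 -> fresh
Step 3: SEND seq=7179 -> fresh
Step 4: SEND seq=178 -> fresh
Step 5: SEND seq=7334 -> fresh
Step 6: SEND seq=7000 -> retransmit
Step 7: SEND seq=235 -> fresh

Answer: 6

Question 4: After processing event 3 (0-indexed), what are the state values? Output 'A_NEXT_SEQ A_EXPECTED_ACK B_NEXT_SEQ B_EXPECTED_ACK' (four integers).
After event 0: A_seq=0 A_ack=7000 B_seq=7000 B_ack=0
After event 1: A_seq=178 A_ack=7000 B_seq=7000 B_ack=178
After event 2: A_seq=178 A_ack=7000 B_seq=7179 B_ack=178
After event 3: A_seq=178 A_ack=7000 B_seq=7334 B_ack=178

178 7000 7334 178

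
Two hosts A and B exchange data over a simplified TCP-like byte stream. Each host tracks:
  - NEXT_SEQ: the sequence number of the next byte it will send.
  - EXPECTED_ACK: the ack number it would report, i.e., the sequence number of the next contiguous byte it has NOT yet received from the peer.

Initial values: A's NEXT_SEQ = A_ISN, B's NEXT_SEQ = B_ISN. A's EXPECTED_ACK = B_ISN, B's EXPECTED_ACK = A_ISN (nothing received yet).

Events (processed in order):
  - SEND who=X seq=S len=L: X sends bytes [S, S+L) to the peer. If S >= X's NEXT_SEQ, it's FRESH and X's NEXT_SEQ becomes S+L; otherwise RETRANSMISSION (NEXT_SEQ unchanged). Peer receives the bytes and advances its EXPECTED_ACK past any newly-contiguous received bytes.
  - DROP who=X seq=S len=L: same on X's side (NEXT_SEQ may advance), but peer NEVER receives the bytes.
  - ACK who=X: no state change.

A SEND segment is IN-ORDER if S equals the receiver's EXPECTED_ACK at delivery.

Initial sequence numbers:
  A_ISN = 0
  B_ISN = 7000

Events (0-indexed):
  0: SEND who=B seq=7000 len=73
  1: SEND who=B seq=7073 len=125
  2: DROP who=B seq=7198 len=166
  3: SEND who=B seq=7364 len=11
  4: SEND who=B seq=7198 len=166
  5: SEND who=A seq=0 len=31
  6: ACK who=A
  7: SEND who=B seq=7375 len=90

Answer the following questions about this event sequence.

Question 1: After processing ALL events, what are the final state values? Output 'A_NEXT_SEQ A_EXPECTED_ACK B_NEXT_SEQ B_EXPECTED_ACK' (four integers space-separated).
Answer: 31 7465 7465 31

Derivation:
After event 0: A_seq=0 A_ack=7073 B_seq=7073 B_ack=0
After event 1: A_seq=0 A_ack=7198 B_seq=7198 B_ack=0
After event 2: A_seq=0 A_ack=7198 B_seq=7364 B_ack=0
After event 3: A_seq=0 A_ack=7198 B_seq=7375 B_ack=0
After event 4: A_seq=0 A_ack=7375 B_seq=7375 B_ack=0
After event 5: A_seq=31 A_ack=7375 B_seq=7375 B_ack=31
After event 6: A_seq=31 A_ack=7375 B_seq=7375 B_ack=31
After event 7: A_seq=31 A_ack=7465 B_seq=7465 B_ack=31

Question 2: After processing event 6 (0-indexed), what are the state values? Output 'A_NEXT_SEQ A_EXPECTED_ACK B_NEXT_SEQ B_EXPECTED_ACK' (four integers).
After event 0: A_seq=0 A_ack=7073 B_seq=7073 B_ack=0
After event 1: A_seq=0 A_ack=7198 B_seq=7198 B_ack=0
After event 2: A_seq=0 A_ack=7198 B_seq=7364 B_ack=0
After event 3: A_seq=0 A_ack=7198 B_seq=7375 B_ack=0
After event 4: A_seq=0 A_ack=7375 B_seq=7375 B_ack=0
After event 5: A_seq=31 A_ack=7375 B_seq=7375 B_ack=31
After event 6: A_seq=31 A_ack=7375 B_seq=7375 B_ack=31

31 7375 7375 31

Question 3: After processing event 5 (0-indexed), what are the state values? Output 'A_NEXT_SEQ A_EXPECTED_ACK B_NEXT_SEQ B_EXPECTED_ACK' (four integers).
After event 0: A_seq=0 A_ack=7073 B_seq=7073 B_ack=0
After event 1: A_seq=0 A_ack=7198 B_seq=7198 B_ack=0
After event 2: A_seq=0 A_ack=7198 B_seq=7364 B_ack=0
After event 3: A_seq=0 A_ack=7198 B_seq=7375 B_ack=0
After event 4: A_seq=0 A_ack=7375 B_seq=7375 B_ack=0
After event 5: A_seq=31 A_ack=7375 B_seq=7375 B_ack=31

31 7375 7375 31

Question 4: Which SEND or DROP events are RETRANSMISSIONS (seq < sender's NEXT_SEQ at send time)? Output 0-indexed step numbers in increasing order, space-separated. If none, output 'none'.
Step 0: SEND seq=7000 -> fresh
Step 1: SEND seq=7073 -> fresh
Step 2: DROP seq=7198 -> fresh
Step 3: SEND seq=7364 -> fresh
Step 4: SEND seq=7198 -> retransmit
Step 5: SEND seq=0 -> fresh
Step 7: SEND seq=7375 -> fresh

Answer: 4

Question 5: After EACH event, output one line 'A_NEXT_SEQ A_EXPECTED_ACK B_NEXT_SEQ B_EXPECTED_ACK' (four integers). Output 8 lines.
0 7073 7073 0
0 7198 7198 0
0 7198 7364 0
0 7198 7375 0
0 7375 7375 0
31 7375 7375 31
31 7375 7375 31
31 7465 7465 31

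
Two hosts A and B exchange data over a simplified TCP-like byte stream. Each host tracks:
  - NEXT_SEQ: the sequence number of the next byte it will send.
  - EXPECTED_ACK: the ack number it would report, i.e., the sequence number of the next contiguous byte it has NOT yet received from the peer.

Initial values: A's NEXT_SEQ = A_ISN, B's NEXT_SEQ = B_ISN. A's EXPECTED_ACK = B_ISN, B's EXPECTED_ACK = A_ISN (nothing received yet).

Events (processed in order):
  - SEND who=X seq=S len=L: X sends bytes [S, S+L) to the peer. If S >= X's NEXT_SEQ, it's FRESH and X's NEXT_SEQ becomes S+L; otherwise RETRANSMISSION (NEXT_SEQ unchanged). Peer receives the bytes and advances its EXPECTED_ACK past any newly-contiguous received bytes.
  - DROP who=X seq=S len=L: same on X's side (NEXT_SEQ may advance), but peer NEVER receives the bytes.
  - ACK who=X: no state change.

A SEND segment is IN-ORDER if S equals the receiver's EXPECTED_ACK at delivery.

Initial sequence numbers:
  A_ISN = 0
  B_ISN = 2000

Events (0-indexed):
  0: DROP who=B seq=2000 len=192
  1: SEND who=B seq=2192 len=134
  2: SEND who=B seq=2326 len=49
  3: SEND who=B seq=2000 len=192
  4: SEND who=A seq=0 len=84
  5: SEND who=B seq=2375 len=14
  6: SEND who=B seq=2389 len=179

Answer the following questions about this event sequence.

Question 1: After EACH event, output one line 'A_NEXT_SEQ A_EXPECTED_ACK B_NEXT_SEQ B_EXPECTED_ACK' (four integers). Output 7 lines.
0 2000 2192 0
0 2000 2326 0
0 2000 2375 0
0 2375 2375 0
84 2375 2375 84
84 2389 2389 84
84 2568 2568 84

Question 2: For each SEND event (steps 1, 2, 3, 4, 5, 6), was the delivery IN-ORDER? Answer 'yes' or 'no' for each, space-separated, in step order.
Step 1: SEND seq=2192 -> out-of-order
Step 2: SEND seq=2326 -> out-of-order
Step 3: SEND seq=2000 -> in-order
Step 4: SEND seq=0 -> in-order
Step 5: SEND seq=2375 -> in-order
Step 6: SEND seq=2389 -> in-order

Answer: no no yes yes yes yes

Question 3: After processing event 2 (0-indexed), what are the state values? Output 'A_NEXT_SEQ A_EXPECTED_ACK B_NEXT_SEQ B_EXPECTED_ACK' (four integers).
After event 0: A_seq=0 A_ack=2000 B_seq=2192 B_ack=0
After event 1: A_seq=0 A_ack=2000 B_seq=2326 B_ack=0
After event 2: A_seq=0 A_ack=2000 B_seq=2375 B_ack=0

0 2000 2375 0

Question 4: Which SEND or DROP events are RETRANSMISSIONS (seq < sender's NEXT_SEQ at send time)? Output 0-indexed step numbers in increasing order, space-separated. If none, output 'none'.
Answer: 3

Derivation:
Step 0: DROP seq=2000 -> fresh
Step 1: SEND seq=2192 -> fresh
Step 2: SEND seq=2326 -> fresh
Step 3: SEND seq=2000 -> retransmit
Step 4: SEND seq=0 -> fresh
Step 5: SEND seq=2375 -> fresh
Step 6: SEND seq=2389 -> fresh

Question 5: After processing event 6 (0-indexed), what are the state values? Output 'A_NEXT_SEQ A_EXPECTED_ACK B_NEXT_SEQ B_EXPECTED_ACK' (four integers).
After event 0: A_seq=0 A_ack=2000 B_seq=2192 B_ack=0
After event 1: A_seq=0 A_ack=2000 B_seq=2326 B_ack=0
After event 2: A_seq=0 A_ack=2000 B_seq=2375 B_ack=0
After event 3: A_seq=0 A_ack=2375 B_seq=2375 B_ack=0
After event 4: A_seq=84 A_ack=2375 B_seq=2375 B_ack=84
After event 5: A_seq=84 A_ack=2389 B_seq=2389 B_ack=84
After event 6: A_seq=84 A_ack=2568 B_seq=2568 B_ack=84

84 2568 2568 84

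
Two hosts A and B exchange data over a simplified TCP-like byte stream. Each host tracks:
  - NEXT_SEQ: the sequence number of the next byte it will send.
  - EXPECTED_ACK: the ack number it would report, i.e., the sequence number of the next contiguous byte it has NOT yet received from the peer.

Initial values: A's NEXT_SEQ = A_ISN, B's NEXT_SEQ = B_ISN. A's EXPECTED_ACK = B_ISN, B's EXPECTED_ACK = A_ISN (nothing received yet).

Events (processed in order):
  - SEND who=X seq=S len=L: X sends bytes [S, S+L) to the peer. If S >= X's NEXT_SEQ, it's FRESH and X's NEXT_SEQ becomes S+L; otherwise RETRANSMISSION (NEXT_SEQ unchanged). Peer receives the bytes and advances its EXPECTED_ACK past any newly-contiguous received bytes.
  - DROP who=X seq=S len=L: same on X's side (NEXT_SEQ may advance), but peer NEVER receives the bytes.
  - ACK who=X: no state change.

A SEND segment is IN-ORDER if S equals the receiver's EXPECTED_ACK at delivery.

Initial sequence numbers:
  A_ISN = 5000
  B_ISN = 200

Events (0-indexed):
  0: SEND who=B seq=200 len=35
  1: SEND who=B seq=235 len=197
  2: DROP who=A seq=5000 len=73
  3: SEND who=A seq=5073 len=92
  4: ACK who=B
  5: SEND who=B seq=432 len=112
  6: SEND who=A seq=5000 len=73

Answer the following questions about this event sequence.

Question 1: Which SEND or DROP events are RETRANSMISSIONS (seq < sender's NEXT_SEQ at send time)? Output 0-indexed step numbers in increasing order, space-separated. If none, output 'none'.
Step 0: SEND seq=200 -> fresh
Step 1: SEND seq=235 -> fresh
Step 2: DROP seq=5000 -> fresh
Step 3: SEND seq=5073 -> fresh
Step 5: SEND seq=432 -> fresh
Step 6: SEND seq=5000 -> retransmit

Answer: 6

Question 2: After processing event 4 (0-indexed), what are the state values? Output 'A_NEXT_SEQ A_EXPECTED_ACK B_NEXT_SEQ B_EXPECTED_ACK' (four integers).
After event 0: A_seq=5000 A_ack=235 B_seq=235 B_ack=5000
After event 1: A_seq=5000 A_ack=432 B_seq=432 B_ack=5000
After event 2: A_seq=5073 A_ack=432 B_seq=432 B_ack=5000
After event 3: A_seq=5165 A_ack=432 B_seq=432 B_ack=5000
After event 4: A_seq=5165 A_ack=432 B_seq=432 B_ack=5000

5165 432 432 5000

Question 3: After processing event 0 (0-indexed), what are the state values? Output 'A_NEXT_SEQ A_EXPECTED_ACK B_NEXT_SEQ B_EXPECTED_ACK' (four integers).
After event 0: A_seq=5000 A_ack=235 B_seq=235 B_ack=5000

5000 235 235 5000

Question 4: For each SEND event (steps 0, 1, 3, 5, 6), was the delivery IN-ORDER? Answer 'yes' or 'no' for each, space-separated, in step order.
Step 0: SEND seq=200 -> in-order
Step 1: SEND seq=235 -> in-order
Step 3: SEND seq=5073 -> out-of-order
Step 5: SEND seq=432 -> in-order
Step 6: SEND seq=5000 -> in-order

Answer: yes yes no yes yes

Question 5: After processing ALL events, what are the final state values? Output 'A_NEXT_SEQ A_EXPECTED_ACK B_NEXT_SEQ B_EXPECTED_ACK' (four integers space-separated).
Answer: 5165 544 544 5165

Derivation:
After event 0: A_seq=5000 A_ack=235 B_seq=235 B_ack=5000
After event 1: A_seq=5000 A_ack=432 B_seq=432 B_ack=5000
After event 2: A_seq=5073 A_ack=432 B_seq=432 B_ack=5000
After event 3: A_seq=5165 A_ack=432 B_seq=432 B_ack=5000
After event 4: A_seq=5165 A_ack=432 B_seq=432 B_ack=5000
After event 5: A_seq=5165 A_ack=544 B_seq=544 B_ack=5000
After event 6: A_seq=5165 A_ack=544 B_seq=544 B_ack=5165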